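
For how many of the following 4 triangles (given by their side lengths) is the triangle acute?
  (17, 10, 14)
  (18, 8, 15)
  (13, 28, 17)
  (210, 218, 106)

(17,10,14): 10²+14² = 296 > 289 = 17² → acute
(18,8,15): 8²+15² = 289 < 324 = 18² → obtuse
(13,28,17): 13²+17² = 458 < 784 = 28² → obtuse
(210,218,106): 106²+210² = 55336 > 47524 = 218² → acute
2 of the 4 are acute.

2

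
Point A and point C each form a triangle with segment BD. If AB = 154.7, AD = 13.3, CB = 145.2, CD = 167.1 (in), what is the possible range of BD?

141.4 < BD < 168.0

From triangle ABD: |154.7 − 13.3| < BD < 154.7 + 13.3, i.e. 141.4 < BD < 168.0.
From triangle CBD: 21.9 < BD < 312.3.
Both must hold, so BD lies in the intersection.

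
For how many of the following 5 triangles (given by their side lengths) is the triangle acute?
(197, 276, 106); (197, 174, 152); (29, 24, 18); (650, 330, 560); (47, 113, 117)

3

(197,276,106): 106²+197² = 50045 < 76176 = 276² → obtuse
(197,174,152): 152²+174² = 53380 > 38809 = 197² → acute
(29,24,18): 18²+24² = 900 > 841 = 29² → acute
(650,330,560): 330²+560² = 422500 = 650² → right
(47,113,117): 47²+113² = 14978 > 13689 = 117² → acute
3 of the 5 are acute.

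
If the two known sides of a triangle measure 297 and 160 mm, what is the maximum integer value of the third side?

456

The third side must be strictly less than 297 + 160 = 457.
The largest integer below 457 is 456.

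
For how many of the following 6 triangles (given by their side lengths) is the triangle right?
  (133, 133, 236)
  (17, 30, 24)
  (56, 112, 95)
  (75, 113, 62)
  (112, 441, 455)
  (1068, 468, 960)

(133,133,236): 133²+133² = 35378 < 55696 = 236² → obtuse
(17,30,24): 17²+24² = 865 < 900 = 30² → obtuse
(56,112,95): 56²+95² = 12161 < 12544 = 112² → obtuse
(75,113,62): 62²+75² = 9469 < 12769 = 113² → obtuse
(112,441,455): 112²+441² = 207025 = 455² → right
(1068,468,960): 468²+960² = 1140624 = 1068² → right
2 of the 6 are right.

2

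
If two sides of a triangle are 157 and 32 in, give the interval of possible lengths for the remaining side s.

125 < s < 189 (in)

By the triangle inequality, s must be less than 157 + 32 = 189 and greater than |157 − 32| = 125.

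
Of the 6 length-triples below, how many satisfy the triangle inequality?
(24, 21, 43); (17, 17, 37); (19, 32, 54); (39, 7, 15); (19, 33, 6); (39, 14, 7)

(21,24,43): 21+24 > 43 → valid
(17,17,37): 17+17 ≤ 37 → not valid
(19,32,54): 19+32 ≤ 54 → not valid
(7,15,39): 7+15 ≤ 39 → not valid
(6,19,33): 6+19 ≤ 33 → not valid
(7,14,39): 7+14 ≤ 39 → not valid
1 of the 6 triples forms a triangle.

1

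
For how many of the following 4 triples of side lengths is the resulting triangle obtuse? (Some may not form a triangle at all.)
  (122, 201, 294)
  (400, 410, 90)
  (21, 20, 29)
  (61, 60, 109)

(122,201,294): 122²+201² = 55285 < 86436 = 294² → obtuse
(400,410,90): 90²+400² = 168100 = 410² → right
(21,20,29): 20²+21² = 841 = 29² → right
(61,60,109): 60²+61² = 7321 < 11881 = 109² → obtuse
2 of the 4 are obtuse.

2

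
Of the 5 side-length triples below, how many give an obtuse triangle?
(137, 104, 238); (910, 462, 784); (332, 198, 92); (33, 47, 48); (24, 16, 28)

(137,104,238): 104²+137² = 29585 < 56644 = 238² → obtuse
(910,462,784): 462²+784² = 828100 = 910² → right
(332,198,92): 92+198 ≤ 332, not a triangle
(33,47,48): 33²+47² = 3298 > 2304 = 48² → acute
(24,16,28): 16²+24² = 832 > 784 = 28² → acute
1 of the 5 is obtuse.

1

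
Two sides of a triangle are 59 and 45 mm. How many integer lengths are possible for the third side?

89

The third side lies in the open interval (14, 104).
Integers from 15 to 103 inclusive: 103 − 15 + 1 = 89.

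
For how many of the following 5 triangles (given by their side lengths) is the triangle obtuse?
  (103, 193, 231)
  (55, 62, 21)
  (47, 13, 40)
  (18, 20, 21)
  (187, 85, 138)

(103,193,231): 103²+193² = 47858 < 53361 = 231² → obtuse
(55,62,21): 21²+55² = 3466 < 3844 = 62² → obtuse
(47,13,40): 13²+40² = 1769 < 2209 = 47² → obtuse
(18,20,21): 18²+20² = 724 > 441 = 21² → acute
(187,85,138): 85²+138² = 26269 < 34969 = 187² → obtuse
4 of the 5 are obtuse.

4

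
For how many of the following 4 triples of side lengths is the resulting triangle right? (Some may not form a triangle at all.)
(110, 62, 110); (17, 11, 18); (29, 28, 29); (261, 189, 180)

1

(110,62,110): 62²+110² = 15944 > 12100 = 110² → acute
(17,11,18): 11²+17² = 410 > 324 = 18² → acute
(29,28,29): 28²+29² = 1625 > 841 = 29² → acute
(261,189,180): 180²+189² = 68121 = 261² → right
1 of the 4 is right.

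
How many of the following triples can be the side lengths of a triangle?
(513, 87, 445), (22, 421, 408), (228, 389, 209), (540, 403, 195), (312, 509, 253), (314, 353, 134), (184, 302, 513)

(87,445,513): 87+445 > 513 → valid
(22,408,421): 22+408 > 421 → valid
(209,228,389): 209+228 > 389 → valid
(195,403,540): 195+403 > 540 → valid
(253,312,509): 253+312 > 509 → valid
(134,314,353): 134+314 > 353 → valid
(184,302,513): 184+302 ≤ 513 → not valid
6 of the 7 triples form a triangle.

6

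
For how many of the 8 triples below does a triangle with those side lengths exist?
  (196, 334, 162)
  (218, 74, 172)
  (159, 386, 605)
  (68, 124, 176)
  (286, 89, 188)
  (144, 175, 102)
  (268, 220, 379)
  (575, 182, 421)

6

(162,196,334): 162+196 > 334 → valid
(74,172,218): 74+172 > 218 → valid
(159,386,605): 159+386 ≤ 605 → not valid
(68,124,176): 68+124 > 176 → valid
(89,188,286): 89+188 ≤ 286 → not valid
(102,144,175): 102+144 > 175 → valid
(220,268,379): 220+268 > 379 → valid
(182,421,575): 182+421 > 575 → valid
6 of the 8 triples form a triangle.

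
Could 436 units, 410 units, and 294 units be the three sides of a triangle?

Yes

The longest side is 436, and the other two sum to 704.
Since 704 > 436, the triangle inequality holds.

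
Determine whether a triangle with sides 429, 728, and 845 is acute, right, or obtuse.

Compare the square of the longest side to the sum of squares of the other two: 429² + 728² = 714025 = 845².

right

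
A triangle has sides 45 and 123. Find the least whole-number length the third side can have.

79

The third side must be strictly greater than |45 − 123| = 78.
The smallest integer above 78 is 79.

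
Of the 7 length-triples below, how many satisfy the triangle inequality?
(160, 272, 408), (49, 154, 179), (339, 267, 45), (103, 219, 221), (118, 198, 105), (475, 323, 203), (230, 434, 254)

6

(160,272,408): 160+272 > 408 → valid
(49,154,179): 49+154 > 179 → valid
(45,267,339): 45+267 ≤ 339 → not valid
(103,219,221): 103+219 > 221 → valid
(105,118,198): 105+118 > 198 → valid
(203,323,475): 203+323 > 475 → valid
(230,254,434): 230+254 > 434 → valid
6 of the 7 triples form a triangle.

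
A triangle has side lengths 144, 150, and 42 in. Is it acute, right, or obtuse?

Compare the square of the longest side to the sum of squares of the other two: 42² + 144² = 22500 = 150².

right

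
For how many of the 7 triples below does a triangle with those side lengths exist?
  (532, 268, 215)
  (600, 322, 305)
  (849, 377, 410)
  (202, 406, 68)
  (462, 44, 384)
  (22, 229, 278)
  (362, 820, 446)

1

(215,268,532): 215+268 ≤ 532 → not valid
(305,322,600): 305+322 > 600 → valid
(377,410,849): 377+410 ≤ 849 → not valid
(68,202,406): 68+202 ≤ 406 → not valid
(44,384,462): 44+384 ≤ 462 → not valid
(22,229,278): 22+229 ≤ 278 → not valid
(362,446,820): 362+446 ≤ 820 → not valid
1 of the 7 triples forms a triangle.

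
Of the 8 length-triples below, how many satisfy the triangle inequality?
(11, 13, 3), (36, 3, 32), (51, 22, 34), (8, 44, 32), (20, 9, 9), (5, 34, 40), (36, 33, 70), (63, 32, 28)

(3,11,13): 3+11 > 13 → valid
(3,32,36): 3+32 ≤ 36 → not valid
(22,34,51): 22+34 > 51 → valid
(8,32,44): 8+32 ≤ 44 → not valid
(9,9,20): 9+9 ≤ 20 → not valid
(5,34,40): 5+34 ≤ 40 → not valid
(33,36,70): 33+36 ≤ 70 → not valid
(28,32,63): 28+32 ≤ 63 → not valid
2 of the 8 triples form a triangle.

2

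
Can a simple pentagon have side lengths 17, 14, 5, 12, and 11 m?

A pentagon exists iff every side is shorter than the sum of the others — equivalently, the longest side is less than the sum of the rest.
Longest side 17 < 42 (sum of the remaining 4), so yes.

Yes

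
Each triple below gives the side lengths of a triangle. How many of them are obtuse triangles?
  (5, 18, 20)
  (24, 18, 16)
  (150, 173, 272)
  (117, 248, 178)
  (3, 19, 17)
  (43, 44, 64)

5

(5,18,20): 5²+18² = 349 < 400 = 20² → obtuse
(24,18,16): 16²+18² = 580 > 576 = 24² → acute
(150,173,272): 150²+173² = 52429 < 73984 = 272² → obtuse
(117,248,178): 117²+178² = 45373 < 61504 = 248² → obtuse
(3,19,17): 3²+17² = 298 < 361 = 19² → obtuse
(43,44,64): 43²+44² = 3785 < 4096 = 64² → obtuse
5 of the 6 are obtuse.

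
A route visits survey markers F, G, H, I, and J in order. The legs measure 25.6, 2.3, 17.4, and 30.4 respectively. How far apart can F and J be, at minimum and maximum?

0 ≤ FJ ≤ 75.7

The maximum is all hops collinear in one direction: 25.6 + 2.3 + 17.4 + 30.4 = 75.7.
The longest hop is 30.4; the others sum to 45.3. Since 30.4 ≤ 45.3, the path can fold back on itself completely, so the minimum distance is 0.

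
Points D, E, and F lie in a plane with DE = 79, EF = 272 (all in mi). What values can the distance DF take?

193 ≤ DF ≤ 351 mi

By the triangle inequality, |79 − 272| ≤ DF ≤ 79 + 272.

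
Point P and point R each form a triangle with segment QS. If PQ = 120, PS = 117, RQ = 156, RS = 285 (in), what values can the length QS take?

From triangle PQS: |120 − 117| < QS < 120 + 117, i.e. 3 < QS < 237.
From triangle RQS: 129 < QS < 441.
Both must hold, so QS lies in the intersection.

129 < QS < 237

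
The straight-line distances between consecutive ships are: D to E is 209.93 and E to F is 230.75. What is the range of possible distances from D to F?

20.82 ≤ DF ≤ 440.68

By the triangle inequality, |209.93 − 230.75| ≤ DF ≤ 209.93 + 230.75.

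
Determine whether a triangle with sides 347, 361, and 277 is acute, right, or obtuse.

acute

Compare the square of the longest side to the sum of squares of the other two: 277² + 347² = 197138 > 130321 = 361².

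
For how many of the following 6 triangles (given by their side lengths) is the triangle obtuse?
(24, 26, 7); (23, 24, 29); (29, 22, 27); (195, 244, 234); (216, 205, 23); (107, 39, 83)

(24,26,7): 7²+24² = 625 < 676 = 26² → obtuse
(23,24,29): 23²+24² = 1105 > 841 = 29² → acute
(29,22,27): 22²+27² = 1213 > 841 = 29² → acute
(195,244,234): 195²+234² = 92781 > 59536 = 244² → acute
(216,205,23): 23²+205² = 42554 < 46656 = 216² → obtuse
(107,39,83): 39²+83² = 8410 < 11449 = 107² → obtuse
3 of the 6 are obtuse.

3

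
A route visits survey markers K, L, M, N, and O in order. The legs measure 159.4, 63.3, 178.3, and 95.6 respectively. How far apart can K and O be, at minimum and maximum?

The maximum is all hops collinear in one direction: 159.4 + 63.3 + 178.3 + 95.6 = 496.6.
The longest hop is 178.3; the others sum to 318.3. Since 178.3 ≤ 318.3, the path can fold back on itself completely, so the minimum distance is 0.

0 ≤ KO ≤ 496.6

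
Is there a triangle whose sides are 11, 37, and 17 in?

The longest side is 37, but the other two sum to only 28.
28 < 37, so the triangle inequality fails.

No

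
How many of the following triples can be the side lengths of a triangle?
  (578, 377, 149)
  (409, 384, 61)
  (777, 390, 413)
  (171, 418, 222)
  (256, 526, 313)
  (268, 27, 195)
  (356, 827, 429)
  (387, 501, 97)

(149,377,578): 149+377 ≤ 578 → not valid
(61,384,409): 61+384 > 409 → valid
(390,413,777): 390+413 > 777 → valid
(171,222,418): 171+222 ≤ 418 → not valid
(256,313,526): 256+313 > 526 → valid
(27,195,268): 27+195 ≤ 268 → not valid
(356,429,827): 356+429 ≤ 827 → not valid
(97,387,501): 97+387 ≤ 501 → not valid
3 of the 8 triples form a triangle.

3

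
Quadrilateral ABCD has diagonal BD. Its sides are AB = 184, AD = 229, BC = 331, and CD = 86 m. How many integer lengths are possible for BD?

From triangle ABD: 45 < BD < 413.
From triangle CBD: 245 < BD < 417.
Intersection: 245 < BD < 413, so integers 246 through 412: 167 values.

167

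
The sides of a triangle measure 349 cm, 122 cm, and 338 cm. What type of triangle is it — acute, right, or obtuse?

Compare the square of the longest side to the sum of squares of the other two: 122² + 338² = 129128 > 121801 = 349².

acute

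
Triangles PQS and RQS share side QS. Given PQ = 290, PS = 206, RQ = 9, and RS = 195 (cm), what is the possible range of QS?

From triangle PQS: |290 − 206| < QS < 290 + 206, i.e. 84 < QS < 496.
From triangle RQS: 186 < QS < 204.
Both must hold, so QS lies in the intersection.

186 < QS < 204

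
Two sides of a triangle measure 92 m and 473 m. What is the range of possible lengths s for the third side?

By the triangle inequality, s must be less than 92 + 473 = 565 and greater than |92 − 473| = 381.

381 < s < 565 (m)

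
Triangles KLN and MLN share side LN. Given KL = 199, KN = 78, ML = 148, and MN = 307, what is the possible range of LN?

159 < LN < 277

From triangle KLN: |199 − 78| < LN < 199 + 78, i.e. 121 < LN < 277.
From triangle MLN: 159 < LN < 455.
Both must hold, so LN lies in the intersection.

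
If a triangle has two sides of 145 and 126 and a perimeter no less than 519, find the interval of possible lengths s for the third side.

Triangle inequality alone gives 19 < s < 271.
The perimeter condition gives s ≥ 519 − 145 − 126 = 248.
Intersecting the two: 248 ≤ s < 271.

248 ≤ s < 271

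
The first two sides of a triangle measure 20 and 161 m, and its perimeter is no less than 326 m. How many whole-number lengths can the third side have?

Triangle inequality: 141 < x < 181. Perimeter ≥ 326 gives x ≥ 326 − 20 − 161 = 145.
So 145 ≤ x < 181; integers 145 through 180: 36 values.

36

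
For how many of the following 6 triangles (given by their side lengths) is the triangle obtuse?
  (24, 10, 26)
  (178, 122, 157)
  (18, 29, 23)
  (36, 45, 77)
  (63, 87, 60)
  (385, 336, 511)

1

(24,10,26): 10²+24² = 676 = 26² → right
(178,122,157): 122²+157² = 39533 > 31684 = 178² → acute
(18,29,23): 18²+23² = 853 > 841 = 29² → acute
(36,45,77): 36²+45² = 3321 < 5929 = 77² → obtuse
(63,87,60): 60²+63² = 7569 = 87² → right
(385,336,511): 336²+385² = 261121 = 511² → right
1 of the 6 is obtuse.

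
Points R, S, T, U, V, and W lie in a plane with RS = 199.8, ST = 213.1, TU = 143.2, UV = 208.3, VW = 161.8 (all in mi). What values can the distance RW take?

The maximum is all hops collinear in one direction: 199.8 + 213.1 + 143.2 + 208.3 + 161.8 = 926.2.
The longest hop is 213.1; the others sum to 713.1. Since 213.1 ≤ 713.1, the path can fold back on itself completely, so the minimum distance is 0.

0 ≤ RW ≤ 926.2 mi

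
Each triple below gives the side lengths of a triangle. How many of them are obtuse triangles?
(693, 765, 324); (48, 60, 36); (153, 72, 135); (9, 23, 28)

1

(693,765,324): 324²+693² = 585225 = 765² → right
(48,60,36): 36²+48² = 3600 = 60² → right
(153,72,135): 72²+135² = 23409 = 153² → right
(9,23,28): 9²+23² = 610 < 784 = 28² → obtuse
1 of the 4 is obtuse.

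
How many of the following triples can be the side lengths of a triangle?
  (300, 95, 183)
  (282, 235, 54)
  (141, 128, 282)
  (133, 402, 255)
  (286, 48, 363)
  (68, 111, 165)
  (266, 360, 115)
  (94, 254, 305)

4

(95,183,300): 95+183 ≤ 300 → not valid
(54,235,282): 54+235 > 282 → valid
(128,141,282): 128+141 ≤ 282 → not valid
(133,255,402): 133+255 ≤ 402 → not valid
(48,286,363): 48+286 ≤ 363 → not valid
(68,111,165): 68+111 > 165 → valid
(115,266,360): 115+266 > 360 → valid
(94,254,305): 94+254 > 305 → valid
4 of the 8 triples form a triangle.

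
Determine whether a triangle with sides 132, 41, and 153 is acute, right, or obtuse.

Compare the square of the longest side to the sum of squares of the other two: 41² + 132² = 19105 < 23409 = 153².

obtuse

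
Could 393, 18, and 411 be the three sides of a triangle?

The two shorter sides sum to 411, exactly equal to the longest side 411.
That gives only a degenerate (flat) triangle — the inequality must be strict.

No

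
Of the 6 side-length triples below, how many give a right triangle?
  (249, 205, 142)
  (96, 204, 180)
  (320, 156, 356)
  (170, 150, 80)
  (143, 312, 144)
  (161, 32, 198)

(249,205,142): 142²+205² = 62189 > 62001 = 249² → acute
(96,204,180): 96²+180² = 41616 = 204² → right
(320,156,356): 156²+320² = 126736 = 356² → right
(170,150,80): 80²+150² = 28900 = 170² → right
(143,312,144): 143+144 ≤ 312, not a triangle
(161,32,198): 32+161 ≤ 198, not a triangle
3 of the 6 are right.

3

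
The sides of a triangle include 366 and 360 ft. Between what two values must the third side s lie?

By the triangle inequality, s must be less than 366 + 360 = 726 and greater than |366 − 360| = 6.

6 < s < 726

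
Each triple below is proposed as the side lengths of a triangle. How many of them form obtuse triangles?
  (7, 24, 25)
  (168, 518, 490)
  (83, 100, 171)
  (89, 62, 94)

(7,24,25): 7²+24² = 625 = 25² → right
(168,518,490): 168²+490² = 268324 = 518² → right
(83,100,171): 83²+100² = 16889 < 29241 = 171² → obtuse
(89,62,94): 62²+89² = 11765 > 8836 = 94² → acute
1 of the 4 is obtuse.

1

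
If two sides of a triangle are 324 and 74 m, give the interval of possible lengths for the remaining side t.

250 < t < 398

By the triangle inequality, t must be less than 324 + 74 = 398 and greater than |324 − 74| = 250.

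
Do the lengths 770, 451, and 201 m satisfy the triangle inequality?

The longest side is 770, but the other two sum to only 652.
652 < 770, so the triangle inequality fails.

No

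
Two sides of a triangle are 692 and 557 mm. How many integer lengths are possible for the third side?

The third side lies in the open interval (135, 1249).
Integers from 136 to 1248 inclusive: 1248 − 136 + 1 = 1113.

1113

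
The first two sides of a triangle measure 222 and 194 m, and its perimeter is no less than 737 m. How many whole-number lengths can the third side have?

Triangle inequality: 28 < x < 416. Perimeter ≥ 737 gives x ≥ 737 − 222 − 194 = 321.
So 321 ≤ x < 416; integers 321 through 415: 95 values.

95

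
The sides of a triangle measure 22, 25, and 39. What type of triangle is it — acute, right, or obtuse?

Compare the square of the longest side to the sum of squares of the other two: 22² + 25² = 1109 < 1521 = 39².

obtuse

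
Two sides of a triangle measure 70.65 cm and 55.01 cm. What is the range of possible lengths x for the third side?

By the triangle inequality, x must be less than 70.65 + 55.01 = 125.66 and greater than |70.65 − 55.01| = 15.64.

15.64 < x < 125.66 (cm)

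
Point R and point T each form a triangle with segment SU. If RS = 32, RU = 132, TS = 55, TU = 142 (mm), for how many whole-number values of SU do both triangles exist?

From triangle RSU: 100 < SU < 164.
From triangle TSU: 87 < SU < 197.
Intersection: 100 < SU < 164, so integers 101 through 163: 63 values.

63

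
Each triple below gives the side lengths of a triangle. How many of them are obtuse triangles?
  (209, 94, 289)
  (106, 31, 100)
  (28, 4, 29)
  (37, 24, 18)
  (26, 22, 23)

(209,94,289): 94²+209² = 52517 < 83521 = 289² → obtuse
(106,31,100): 31²+100² = 10961 < 11236 = 106² → obtuse
(28,4,29): 4²+28² = 800 < 841 = 29² → obtuse
(37,24,18): 18²+24² = 900 < 1369 = 37² → obtuse
(26,22,23): 22²+23² = 1013 > 676 = 26² → acute
4 of the 5 are obtuse.

4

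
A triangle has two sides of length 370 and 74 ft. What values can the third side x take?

296 < x < 444 (ft)

By the triangle inequality, x must be less than 370 + 74 = 444 and greater than |370 − 74| = 296.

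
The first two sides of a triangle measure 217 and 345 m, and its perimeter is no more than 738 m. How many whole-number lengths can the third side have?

Triangle inequality: 128 < x < 562. Perimeter ≤ 738 gives x ≤ 738 − 217 − 345 = 176.
So 128 < x ≤ 176; integers 129 through 176: 48 values.

48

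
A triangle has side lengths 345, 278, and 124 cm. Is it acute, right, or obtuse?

obtuse

Compare the square of the longest side to the sum of squares of the other two: 124² + 278² = 92660 < 119025 = 345².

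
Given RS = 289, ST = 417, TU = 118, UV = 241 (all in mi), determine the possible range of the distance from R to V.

0 ≤ RV ≤ 1065 mi

The maximum is all hops collinear in one direction: 289 + 417 + 118 + 241 = 1065.
The longest hop is 417; the others sum to 648. Since 417 ≤ 648, the path can fold back on itself completely, so the minimum distance is 0.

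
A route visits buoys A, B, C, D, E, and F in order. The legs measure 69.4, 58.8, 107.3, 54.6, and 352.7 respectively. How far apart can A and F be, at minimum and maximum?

62.6 ≤ AF ≤ 642.8

The maximum is all hops collinear in one direction: 69.4 + 58.8 + 107.3 + 54.6 + 352.7 = 642.8.
The longest hop is 352.7; the others sum to 290.1. Folding the others back against it leaves at least 352.7 − 290.1 = 62.6.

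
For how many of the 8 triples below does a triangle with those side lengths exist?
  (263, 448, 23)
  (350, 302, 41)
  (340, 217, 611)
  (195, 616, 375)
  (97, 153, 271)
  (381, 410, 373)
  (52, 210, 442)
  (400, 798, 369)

(23,263,448): 23+263 ≤ 448 → not valid
(41,302,350): 41+302 ≤ 350 → not valid
(217,340,611): 217+340 ≤ 611 → not valid
(195,375,616): 195+375 ≤ 616 → not valid
(97,153,271): 97+153 ≤ 271 → not valid
(373,381,410): 373+381 > 410 → valid
(52,210,442): 52+210 ≤ 442 → not valid
(369,400,798): 369+400 ≤ 798 → not valid
1 of the 8 triples forms a triangle.

1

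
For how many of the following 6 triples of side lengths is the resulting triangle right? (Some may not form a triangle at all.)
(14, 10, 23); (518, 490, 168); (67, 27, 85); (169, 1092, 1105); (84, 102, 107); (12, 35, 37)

3

(14,10,23): 10²+14² = 296 < 529 = 23² → obtuse
(518,490,168): 168²+490² = 268324 = 518² → right
(67,27,85): 27²+67² = 5218 < 7225 = 85² → obtuse
(169,1092,1105): 169²+1092² = 1221025 = 1105² → right
(84,102,107): 84²+102² = 17460 > 11449 = 107² → acute
(12,35,37): 12²+35² = 1369 = 37² → right
3 of the 6 are right.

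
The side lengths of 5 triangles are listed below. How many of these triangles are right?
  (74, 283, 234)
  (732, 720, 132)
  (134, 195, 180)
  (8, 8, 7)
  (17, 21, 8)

(74,283,234): 74²+234² = 60232 < 80089 = 283² → obtuse
(732,720,132): 132²+720² = 535824 = 732² → right
(134,195,180): 134²+180² = 50356 > 38025 = 195² → acute
(8,8,7): 7²+8² = 113 > 64 = 8² → acute
(17,21,8): 8²+17² = 353 < 441 = 21² → obtuse
1 of the 5 is right.

1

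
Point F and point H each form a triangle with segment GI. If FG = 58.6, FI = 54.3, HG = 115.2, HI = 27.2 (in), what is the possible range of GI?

From triangle FGI: |58.6 − 54.3| < GI < 58.6 + 54.3, i.e. 4.3 < GI < 112.9.
From triangle HGI: 88.0 < GI < 142.4.
Both must hold, so GI lies in the intersection.

88.0 < GI < 112.9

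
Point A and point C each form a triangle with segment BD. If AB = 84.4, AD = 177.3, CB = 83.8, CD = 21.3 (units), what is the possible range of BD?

92.9 < BD < 105.1

From triangle ABD: |84.4 − 177.3| < BD < 84.4 + 177.3, i.e. 92.9 < BD < 261.7.
From triangle CBD: 62.5 < BD < 105.1.
Both must hold, so BD lies in the intersection.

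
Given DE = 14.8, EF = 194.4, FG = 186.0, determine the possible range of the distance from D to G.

0 ≤ DG ≤ 395.2

The maximum is all hops collinear in one direction: 14.8 + 194.4 + 186.0 = 395.2.
The longest hop is 194.4; the others sum to 200.8. Since 194.4 ≤ 200.8, the path can fold back on itself completely, so the minimum distance is 0.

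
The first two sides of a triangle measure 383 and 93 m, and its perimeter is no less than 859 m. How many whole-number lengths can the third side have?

Triangle inequality: 290 < x < 476. Perimeter ≥ 859 gives x ≥ 859 − 383 − 93 = 383.
So 383 ≤ x < 476; integers 383 through 475: 93 values.

93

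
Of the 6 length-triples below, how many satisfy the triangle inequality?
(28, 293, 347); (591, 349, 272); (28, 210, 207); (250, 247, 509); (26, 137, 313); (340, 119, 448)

(28,293,347): 28+293 ≤ 347 → not valid
(272,349,591): 272+349 > 591 → valid
(28,207,210): 28+207 > 210 → valid
(247,250,509): 247+250 ≤ 509 → not valid
(26,137,313): 26+137 ≤ 313 → not valid
(119,340,448): 119+340 > 448 → valid
3 of the 6 triples form a triangle.

3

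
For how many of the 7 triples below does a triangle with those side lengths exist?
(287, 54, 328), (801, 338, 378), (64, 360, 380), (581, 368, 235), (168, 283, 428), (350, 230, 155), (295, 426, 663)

(54,287,328): 54+287 > 328 → valid
(338,378,801): 338+378 ≤ 801 → not valid
(64,360,380): 64+360 > 380 → valid
(235,368,581): 235+368 > 581 → valid
(168,283,428): 168+283 > 428 → valid
(155,230,350): 155+230 > 350 → valid
(295,426,663): 295+426 > 663 → valid
6 of the 7 triples form a triangle.

6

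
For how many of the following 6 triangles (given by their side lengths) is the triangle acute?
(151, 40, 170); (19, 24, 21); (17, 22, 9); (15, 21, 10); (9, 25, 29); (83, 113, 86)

2

(151,40,170): 40²+151² = 24401 < 28900 = 170² → obtuse
(19,24,21): 19²+21² = 802 > 576 = 24² → acute
(17,22,9): 9²+17² = 370 < 484 = 22² → obtuse
(15,21,10): 10²+15² = 325 < 441 = 21² → obtuse
(9,25,29): 9²+25² = 706 < 841 = 29² → obtuse
(83,113,86): 83²+86² = 14285 > 12769 = 113² → acute
2 of the 6 are acute.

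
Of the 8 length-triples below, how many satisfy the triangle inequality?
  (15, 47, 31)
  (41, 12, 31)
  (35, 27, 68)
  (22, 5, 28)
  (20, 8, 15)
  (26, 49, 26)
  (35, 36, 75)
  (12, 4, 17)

3

(15,31,47): 15+31 ≤ 47 → not valid
(12,31,41): 12+31 > 41 → valid
(27,35,68): 27+35 ≤ 68 → not valid
(5,22,28): 5+22 ≤ 28 → not valid
(8,15,20): 8+15 > 20 → valid
(26,26,49): 26+26 > 49 → valid
(35,36,75): 35+36 ≤ 75 → not valid
(4,12,17): 4+12 ≤ 17 → not valid
3 of the 8 triples form a triangle.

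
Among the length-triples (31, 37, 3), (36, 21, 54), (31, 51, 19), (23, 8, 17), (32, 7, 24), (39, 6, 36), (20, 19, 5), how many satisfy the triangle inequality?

(3,31,37): 3+31 ≤ 37 → not valid
(21,36,54): 21+36 > 54 → valid
(19,31,51): 19+31 ≤ 51 → not valid
(8,17,23): 8+17 > 23 → valid
(7,24,32): 7+24 ≤ 32 → not valid
(6,36,39): 6+36 > 39 → valid
(5,19,20): 5+19 > 20 → valid
4 of the 7 triples form a triangle.

4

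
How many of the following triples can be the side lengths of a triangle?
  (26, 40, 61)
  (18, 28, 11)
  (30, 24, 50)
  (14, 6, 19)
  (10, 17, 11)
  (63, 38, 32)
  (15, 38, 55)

(26,40,61): 26+40 > 61 → valid
(11,18,28): 11+18 > 28 → valid
(24,30,50): 24+30 > 50 → valid
(6,14,19): 6+14 > 19 → valid
(10,11,17): 10+11 > 17 → valid
(32,38,63): 32+38 > 63 → valid
(15,38,55): 15+38 ≤ 55 → not valid
6 of the 7 triples form a triangle.

6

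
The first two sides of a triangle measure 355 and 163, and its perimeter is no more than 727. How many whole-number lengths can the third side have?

17

Triangle inequality: 192 < x < 518. Perimeter ≤ 727 gives x ≤ 727 − 355 − 163 = 209.
So 192 < x ≤ 209; integers 193 through 209: 17 values.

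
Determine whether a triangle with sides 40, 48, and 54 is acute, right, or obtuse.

Compare the square of the longest side to the sum of squares of the other two: 40² + 48² = 3904 > 2916 = 54².

acute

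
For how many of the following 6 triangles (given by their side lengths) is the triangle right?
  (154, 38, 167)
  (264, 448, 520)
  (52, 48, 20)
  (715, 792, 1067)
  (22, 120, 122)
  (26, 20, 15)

(154,38,167): 38²+154² = 25160 < 27889 = 167² → obtuse
(264,448,520): 264²+448² = 270400 = 520² → right
(52,48,20): 20²+48² = 2704 = 52² → right
(715,792,1067): 715²+792² = 1138489 = 1067² → right
(22,120,122): 22²+120² = 14884 = 122² → right
(26,20,15): 15²+20² = 625 < 676 = 26² → obtuse
4 of the 6 are right.

4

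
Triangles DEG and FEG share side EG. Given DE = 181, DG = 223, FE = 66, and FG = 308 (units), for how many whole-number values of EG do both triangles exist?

From triangle DEG: 42 < EG < 404.
From triangle FEG: 242 < EG < 374.
Intersection: 242 < EG < 374, so integers 243 through 373: 131 values.

131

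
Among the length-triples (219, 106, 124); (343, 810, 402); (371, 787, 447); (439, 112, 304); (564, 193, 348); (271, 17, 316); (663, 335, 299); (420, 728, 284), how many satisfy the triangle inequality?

2

(106,124,219): 106+124 > 219 → valid
(343,402,810): 343+402 ≤ 810 → not valid
(371,447,787): 371+447 > 787 → valid
(112,304,439): 112+304 ≤ 439 → not valid
(193,348,564): 193+348 ≤ 564 → not valid
(17,271,316): 17+271 ≤ 316 → not valid
(299,335,663): 299+335 ≤ 663 → not valid
(284,420,728): 284+420 ≤ 728 → not valid
2 of the 8 triples form a triangle.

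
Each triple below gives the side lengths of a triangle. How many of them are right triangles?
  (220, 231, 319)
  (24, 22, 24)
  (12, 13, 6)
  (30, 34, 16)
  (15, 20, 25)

3

(220,231,319): 220²+231² = 101761 = 319² → right
(24,22,24): 22²+24² = 1060 > 576 = 24² → acute
(12,13,6): 6²+12² = 180 > 169 = 13² → acute
(30,34,16): 16²+30² = 1156 = 34² → right
(15,20,25): 15²+20² = 625 = 25² → right
3 of the 5 are right.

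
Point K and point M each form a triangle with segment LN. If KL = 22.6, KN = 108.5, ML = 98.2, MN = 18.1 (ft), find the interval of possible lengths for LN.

From triangle KLN: |22.6 − 108.5| < LN < 22.6 + 108.5, i.e. 85.9 < LN < 131.1.
From triangle MLN: 80.1 < LN < 116.3.
Both must hold, so LN lies in the intersection.

85.9 < LN < 116.3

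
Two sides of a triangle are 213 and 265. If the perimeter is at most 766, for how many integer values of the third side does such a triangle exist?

236

Triangle inequality: 52 < x < 478. Perimeter ≤ 766 gives x ≤ 766 − 213 − 265 = 288.
So 52 < x ≤ 288; integers 53 through 288: 236 values.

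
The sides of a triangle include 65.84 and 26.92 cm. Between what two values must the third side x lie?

38.92 < x < 92.76

By the triangle inequality, x must be less than 65.84 + 26.92 = 92.76 and greater than |65.84 − 26.92| = 38.92.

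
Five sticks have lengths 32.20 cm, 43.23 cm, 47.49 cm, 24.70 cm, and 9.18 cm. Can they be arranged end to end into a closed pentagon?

Yes

A pentagon exists iff every side is shorter than the sum of the others — equivalently, the longest side is less than the sum of the rest.
Longest side 47.49 < 109.31 (sum of the remaining 4), so yes.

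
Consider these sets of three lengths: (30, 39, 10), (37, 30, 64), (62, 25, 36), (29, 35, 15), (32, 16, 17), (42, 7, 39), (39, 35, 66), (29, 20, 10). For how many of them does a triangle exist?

7

(10,30,39): 10+30 > 39 → valid
(30,37,64): 30+37 > 64 → valid
(25,36,62): 25+36 ≤ 62 → not valid
(15,29,35): 15+29 > 35 → valid
(16,17,32): 16+17 > 32 → valid
(7,39,42): 7+39 > 42 → valid
(35,39,66): 35+39 > 66 → valid
(10,20,29): 10+20 > 29 → valid
7 of the 8 triples form a triangle.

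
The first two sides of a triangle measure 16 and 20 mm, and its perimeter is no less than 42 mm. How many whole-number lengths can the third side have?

Triangle inequality: 4 < x < 36. Perimeter ≥ 42 gives x ≥ 42 − 16 − 20 = 6.
So 6 ≤ x < 36; integers 6 through 35: 30 values.

30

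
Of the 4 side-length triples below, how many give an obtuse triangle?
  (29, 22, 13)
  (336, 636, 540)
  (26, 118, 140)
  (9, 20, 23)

3

(29,22,13): 13²+22² = 653 < 841 = 29² → obtuse
(336,636,540): 336²+540² = 404496 = 636² → right
(26,118,140): 26²+118² = 14600 < 19600 = 140² → obtuse
(9,20,23): 9²+20² = 481 < 529 = 23² → obtuse
3 of the 4 are obtuse.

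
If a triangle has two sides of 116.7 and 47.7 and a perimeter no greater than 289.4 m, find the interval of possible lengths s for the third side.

Triangle inequality alone gives 69.0 < s < 164.4.
The perimeter condition gives s ≤ 289.4 − 116.7 − 47.7 = 125.0.
Intersecting the two: 69.0 < s ≤ 125.0.

69.0 < s ≤ 125.0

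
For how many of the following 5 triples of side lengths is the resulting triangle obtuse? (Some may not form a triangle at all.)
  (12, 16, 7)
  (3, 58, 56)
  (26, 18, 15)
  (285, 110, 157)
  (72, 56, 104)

4

(12,16,7): 7²+12² = 193 < 256 = 16² → obtuse
(3,58,56): 3²+56² = 3145 < 3364 = 58² → obtuse
(26,18,15): 15²+18² = 549 < 676 = 26² → obtuse
(285,110,157): 110+157 ≤ 285, not a triangle
(72,56,104): 56²+72² = 8320 < 10816 = 104² → obtuse
4 of the 5 are obtuse.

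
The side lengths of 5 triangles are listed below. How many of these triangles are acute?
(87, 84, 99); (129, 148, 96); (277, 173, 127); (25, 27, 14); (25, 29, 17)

4

(87,84,99): 84²+87² = 14625 > 9801 = 99² → acute
(129,148,96): 96²+129² = 25857 > 21904 = 148² → acute
(277,173,127): 127²+173² = 46058 < 76729 = 277² → obtuse
(25,27,14): 14²+25² = 821 > 729 = 27² → acute
(25,29,17): 17²+25² = 914 > 841 = 29² → acute
4 of the 5 are acute.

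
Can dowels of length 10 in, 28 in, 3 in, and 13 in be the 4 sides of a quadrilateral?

For a quadrilateral, each side must be shorter than the sum of the others.
Here the longest side is 28, but the remaining 3 sides sum to only 26.

No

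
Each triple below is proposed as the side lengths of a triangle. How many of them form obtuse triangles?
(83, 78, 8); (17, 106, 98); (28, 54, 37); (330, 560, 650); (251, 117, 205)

(83,78,8): 8²+78² = 6148 < 6889 = 83² → obtuse
(17,106,98): 17²+98² = 9893 < 11236 = 106² → obtuse
(28,54,37): 28²+37² = 2153 < 2916 = 54² → obtuse
(330,560,650): 330²+560² = 422500 = 650² → right
(251,117,205): 117²+205² = 55714 < 63001 = 251² → obtuse
4 of the 5 are obtuse.

4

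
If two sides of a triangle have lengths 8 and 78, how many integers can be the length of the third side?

15

The third side lies in the open interval (70, 86).
Integers from 71 to 85 inclusive: 85 − 71 + 1 = 15.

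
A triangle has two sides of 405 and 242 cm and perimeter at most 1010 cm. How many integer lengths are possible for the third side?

Triangle inequality: 163 < x < 647. Perimeter ≤ 1010 gives x ≤ 1010 − 405 − 242 = 363.
So 163 < x ≤ 363; integers 164 through 363: 200 values.

200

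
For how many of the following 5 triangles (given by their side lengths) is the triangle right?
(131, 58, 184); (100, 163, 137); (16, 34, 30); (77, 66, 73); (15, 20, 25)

2

(131,58,184): 58²+131² = 20525 < 33856 = 184² → obtuse
(100,163,137): 100²+137² = 28769 > 26569 = 163² → acute
(16,34,30): 16²+30² = 1156 = 34² → right
(77,66,73): 66²+73² = 9685 > 5929 = 77² → acute
(15,20,25): 15²+20² = 625 = 25² → right
2 of the 5 are right.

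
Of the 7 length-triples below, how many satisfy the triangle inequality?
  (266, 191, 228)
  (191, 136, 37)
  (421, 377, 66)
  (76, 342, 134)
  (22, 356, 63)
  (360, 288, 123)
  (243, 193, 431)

(191,228,266): 191+228 > 266 → valid
(37,136,191): 37+136 ≤ 191 → not valid
(66,377,421): 66+377 > 421 → valid
(76,134,342): 76+134 ≤ 342 → not valid
(22,63,356): 22+63 ≤ 356 → not valid
(123,288,360): 123+288 > 360 → valid
(193,243,431): 193+243 > 431 → valid
4 of the 7 triples form a triangle.

4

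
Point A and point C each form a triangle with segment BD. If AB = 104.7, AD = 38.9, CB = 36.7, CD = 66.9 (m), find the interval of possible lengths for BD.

65.8 < BD < 103.6

From triangle ABD: |104.7 − 38.9| < BD < 104.7 + 38.9, i.e. 65.8 < BD < 143.6.
From triangle CBD: 30.2 < BD < 103.6.
Both must hold, so BD lies in the intersection.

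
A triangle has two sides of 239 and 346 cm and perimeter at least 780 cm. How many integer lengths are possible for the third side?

390

Triangle inequality: 107 < x < 585. Perimeter ≥ 780 gives x ≥ 780 − 239 − 346 = 195.
So 195 ≤ x < 585; integers 195 through 584: 390 values.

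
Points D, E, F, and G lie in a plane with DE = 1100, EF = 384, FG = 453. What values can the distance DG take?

The maximum is all hops collinear in one direction: 1100 + 384 + 453 = 1937.
The longest hop is 1100; the others sum to 837. Folding the others back against it leaves at least 1100 − 837 = 263.

263 ≤ DG ≤ 1937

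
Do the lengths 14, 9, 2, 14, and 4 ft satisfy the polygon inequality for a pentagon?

Yes

A pentagon exists iff every side is shorter than the sum of the others — equivalently, the longest side is less than the sum of the rest.
Longest side 14 < 29 (sum of the remaining 4), so yes.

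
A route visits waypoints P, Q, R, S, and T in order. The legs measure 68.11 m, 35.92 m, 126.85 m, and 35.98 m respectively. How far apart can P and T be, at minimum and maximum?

0 ≤ PT ≤ 266.86 m

The maximum is all hops collinear in one direction: 68.11 + 35.92 + 126.85 + 35.98 = 266.86.
The longest hop is 126.85; the others sum to 140.01. Since 126.85 ≤ 140.01, the path can fold back on itself completely, so the minimum distance is 0.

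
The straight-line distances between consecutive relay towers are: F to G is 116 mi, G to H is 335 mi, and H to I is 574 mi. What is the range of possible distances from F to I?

123 ≤ FI ≤ 1025 mi

The maximum is all hops collinear in one direction: 116 + 335 + 574 = 1025.
The longest hop is 574; the others sum to 451. Folding the others back against it leaves at least 574 − 451 = 123.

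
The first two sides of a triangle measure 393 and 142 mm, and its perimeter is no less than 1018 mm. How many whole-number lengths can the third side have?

Triangle inequality: 251 < x < 535. Perimeter ≥ 1018 gives x ≥ 1018 − 393 − 142 = 483.
So 483 ≤ x < 535; integers 483 through 534: 52 values.

52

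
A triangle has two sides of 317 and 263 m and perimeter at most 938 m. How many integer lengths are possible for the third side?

304

Triangle inequality: 54 < x < 580. Perimeter ≤ 938 gives x ≤ 938 − 317 − 263 = 358.
So 54 < x ≤ 358; integers 55 through 358: 304 values.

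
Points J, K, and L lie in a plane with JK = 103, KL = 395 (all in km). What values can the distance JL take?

By the triangle inequality, |103 − 395| ≤ JL ≤ 103 + 395.

292 ≤ JL ≤ 498 km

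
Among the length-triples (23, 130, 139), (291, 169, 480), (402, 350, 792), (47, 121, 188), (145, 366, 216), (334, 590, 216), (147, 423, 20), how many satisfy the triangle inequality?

(23,130,139): 23+130 > 139 → valid
(169,291,480): 169+291 ≤ 480 → not valid
(350,402,792): 350+402 ≤ 792 → not valid
(47,121,188): 47+121 ≤ 188 → not valid
(145,216,366): 145+216 ≤ 366 → not valid
(216,334,590): 216+334 ≤ 590 → not valid
(20,147,423): 20+147 ≤ 423 → not valid
1 of the 7 triples forms a triangle.

1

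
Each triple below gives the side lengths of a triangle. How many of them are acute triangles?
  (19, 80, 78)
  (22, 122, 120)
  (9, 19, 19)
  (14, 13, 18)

3

(19,80,78): 19²+78² = 6445 > 6400 = 80² → acute
(22,122,120): 22²+120² = 14884 = 122² → right
(9,19,19): 9²+19² = 442 > 361 = 19² → acute
(14,13,18): 13²+14² = 365 > 324 = 18² → acute
3 of the 4 are acute.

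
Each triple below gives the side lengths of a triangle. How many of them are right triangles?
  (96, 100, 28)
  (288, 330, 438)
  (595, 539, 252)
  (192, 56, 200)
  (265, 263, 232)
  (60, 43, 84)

4

(96,100,28): 28²+96² = 10000 = 100² → right
(288,330,438): 288²+330² = 191844 = 438² → right
(595,539,252): 252²+539² = 354025 = 595² → right
(192,56,200): 56²+192² = 40000 = 200² → right
(265,263,232): 232²+263² = 122993 > 70225 = 265² → acute
(60,43,84): 43²+60² = 5449 < 7056 = 84² → obtuse
4 of the 6 are right.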